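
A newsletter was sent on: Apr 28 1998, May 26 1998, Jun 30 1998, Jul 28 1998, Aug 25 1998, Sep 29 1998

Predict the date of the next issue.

All Tuesdays; the gaps (28, 35, 28, 28, 35) vary with month length.
This is the last Tuesday of each month.
October 1998 ends with Tuesday Oct 27 1998.

Oct 27 1998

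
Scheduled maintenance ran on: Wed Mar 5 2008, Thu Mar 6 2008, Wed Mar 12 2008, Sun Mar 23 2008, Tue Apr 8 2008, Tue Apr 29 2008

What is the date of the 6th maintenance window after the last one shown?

Tue Dec 16 2008

Gaps: 1, 6, 11, 16, 21 days — each gap is 5 larger than the previous one.
Next gap: 26 days. Tue Apr 29 2008 + 26 days = Sun May 25 2008.
Next gap: 31 days. Sun May 25 2008 + 31 days = Wed Jun 25 2008.
Next gap: 36 days. Wed Jun 25 2008 + 36 days = Thu Jul 31 2008.
Next gap: 41 days. Thu Jul 31 2008 + 41 days = Wed Sep 10 2008.
Next gap: 46 days. Wed Sep 10 2008 + 46 days = Sun Oct 26 2008.
Next gap: 51 days. Sun Oct 26 2008 + 51 days = Tue Dec 16 2008.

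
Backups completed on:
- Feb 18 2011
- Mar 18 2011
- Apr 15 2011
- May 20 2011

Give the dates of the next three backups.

Jun 17 2011, Jul 15 2011, Aug 19 2011

All dates are Fridays, 28, 28, 35 days apart.
Specifically, the 3rd Friday of each month.
June 2011 — 3rd Friday is Jun 17 2011.
3rd Friday of July 2011: Jul 15 2011.
August 2011 — 3rd Friday is Aug 19 2011.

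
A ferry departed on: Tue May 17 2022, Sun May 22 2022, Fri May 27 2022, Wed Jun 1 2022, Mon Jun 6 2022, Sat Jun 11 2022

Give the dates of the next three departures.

Thu Jun 16 2022, Tue Jun 21 2022, Sun Jun 26 2022

Every event comes 5 days after the last (5, 5, 5, 5, 5).
Sat Jun 11 2022 + 5 days = Thu Jun 16 2022.
Thu Jun 16 2022 + 5 days = Tue Jun 21 2022.
Tue Jun 21 2022 + 5 days = Sun Jun 26 2022.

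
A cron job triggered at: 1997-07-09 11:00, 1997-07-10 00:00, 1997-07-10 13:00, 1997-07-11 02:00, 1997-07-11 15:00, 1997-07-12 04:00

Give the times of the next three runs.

Spacing: 13, 13, 13, 13, 13 h — constant 13 h.
1997-07-12 04:00 + 13 h = 1997-07-12 17:00.
1997-07-12 17:00 + 13 h = 1997-07-13 06:00.
1997-07-13 06:00 + 13 h = 1997-07-13 19:00.

1997-07-12 17:00, 1997-07-13 06:00, 1997-07-13 19:00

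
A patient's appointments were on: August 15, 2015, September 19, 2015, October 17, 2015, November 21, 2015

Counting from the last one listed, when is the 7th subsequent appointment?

June 18, 2016

These are Saturdays at 28- or 35-day spacing (35, 28, 35).
The pattern: 3rd Saturday of the month.
December 2015 — 3rd Saturday is December 19, 2015.
3rd Saturday of January 2016: January 16, 2016.
February 2016 — 3rd Saturday is February 20, 2016.
3rd Saturday of March 2016: March 19, 2016.
April 2016 — 3rd Saturday is April 16, 2016.
3rd Saturday of May 2016: May 21, 2016.
3rd Saturday of June 2016: June 18, 2016.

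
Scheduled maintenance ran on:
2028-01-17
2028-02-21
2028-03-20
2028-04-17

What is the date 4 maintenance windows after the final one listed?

2028-08-21

These are Mondays at 28- or 35-day spacing (35, 28, 28).
The pattern: 3rd Monday of the month.
3rd Monday of May 2028: 2028-05-15.
3rd Monday of June 2028: 2028-06-19.
3rd Monday of July 2028: 2028-07-17.
August 2028 — 3rd Monday is 2028-08-21.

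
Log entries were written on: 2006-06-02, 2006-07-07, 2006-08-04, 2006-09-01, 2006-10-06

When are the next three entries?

All dates are Fridays, 35, 28, 28, 35 days apart.
Specifically, the 1st Friday of each month.
1st Friday of November 2006: 2006-11-03.
December 2006 — 1st Friday is 2006-12-01.
January 2007 — 1st Friday is 2007-01-05.

2006-11-03, 2006-12-01, 2007-01-05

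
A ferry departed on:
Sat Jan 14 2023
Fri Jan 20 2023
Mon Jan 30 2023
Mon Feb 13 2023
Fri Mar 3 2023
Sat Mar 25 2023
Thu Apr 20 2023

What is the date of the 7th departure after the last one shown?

Intervals are 6, 10, 14, 18, 22, 26 days — an arithmetic progression with common difference 4.
Next gap: 30 days. Thu Apr 20 2023 + 30 days = Sat May 20 2023.
Next gap: 34 days. Sat May 20 2023 + 34 days = Fri Jun 23 2023.
Next gap: 38 days. Fri Jun 23 2023 + 38 days = Mon Jul 31 2023.
Next gap: 42 days. Mon Jul 31 2023 + 42 days = Mon Sep 11 2023.
Next gap: 46 days. Mon Sep 11 2023 + 46 days = Fri Oct 27 2023.
Next gap: 50 days. Fri Oct 27 2023 + 50 days = Sat Dec 16 2023.
Next gap: 54 days. Sat Dec 16 2023 + 54 days = Thu Feb 8 2024.

Thu Feb 8 2024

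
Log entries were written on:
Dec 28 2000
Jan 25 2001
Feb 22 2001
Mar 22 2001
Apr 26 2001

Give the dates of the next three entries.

These are Thursdays at 28- or 35-day spacing (28, 28, 28, 35).
The pattern: 4th Thursday of the month.
4th Thursday of May 2001: May 24 2001.
4th Thursday of June 2001: Jun 28 2001.
4th Thursday of July 2001: Jul 26 2001.

May 24 2001, Jun 28 2001, Jul 26 2001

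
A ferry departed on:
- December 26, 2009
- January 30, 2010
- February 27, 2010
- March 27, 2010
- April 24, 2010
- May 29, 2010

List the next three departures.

Every date is a Saturday; gaps 35, 28, 28, 28, 35 days.
Each is the last Saturday of its month (at least one falls on the 29th or later, ruling out '4th Saturday').
Last Saturday of June 2010: June 26, 2010.
Last Saturday of July 2010: July 31, 2010.
Last Saturday of August 2010: August 28, 2010.

June 26, 2010; July 31, 2010; August 28, 2010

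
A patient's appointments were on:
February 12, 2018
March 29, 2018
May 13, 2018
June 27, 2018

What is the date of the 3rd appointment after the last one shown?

The spacing is 45, 45, 45 days — always 45 days.
June 27, 2018 + 45 days = August 11, 2018.
August 11, 2018 + 45 days = September 25, 2018.
September 25, 2018 + 45 days = November 9, 2018.

November 9, 2018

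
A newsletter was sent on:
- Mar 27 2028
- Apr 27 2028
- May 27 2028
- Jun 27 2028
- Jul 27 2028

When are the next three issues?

Gaps: 31, 30, 31, 30 days — not constant. Every event is on the 27th of the month.
Pattern: the 27th of each month.
August 2028: Aug 27 2028.
Next: September 2028 → Sep 27 2028.
October 2028: Oct 27 2028.

Aug 27 2028, Sep 27 2028, Oct 27 2028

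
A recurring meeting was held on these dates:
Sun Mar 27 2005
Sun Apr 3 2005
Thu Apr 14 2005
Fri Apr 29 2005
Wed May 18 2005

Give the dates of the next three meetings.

The spacing grows by 4 each time: 7, 11, 15, 19 days.
Next gap: 23 days. Wed May 18 2005 + 23 days = Fri Jun 10 2005.
Next gap: 27 days. Fri Jun 10 2005 + 27 days = Thu Jul 7 2005.
Next gap: 31 days. Thu Jul 7 2005 + 31 days = Sun Aug 7 2005.

Fri Jun 10 2005, Thu Jul 7 2005, Sun Aug 7 2005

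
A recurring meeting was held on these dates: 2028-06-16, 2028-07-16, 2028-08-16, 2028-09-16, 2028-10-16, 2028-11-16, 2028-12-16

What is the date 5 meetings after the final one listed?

The day-of-month is always 16 (30, 31, 31, 30, 31, 30 days between events).
So this recurs on the 16th of each month.
January 2029: 2029-01-16.
February 2029: 2029-02-16.
March 2029: 2029-03-16.
April 2029: 2029-04-16.
May 2029: 2029-05-16.

2029-05-16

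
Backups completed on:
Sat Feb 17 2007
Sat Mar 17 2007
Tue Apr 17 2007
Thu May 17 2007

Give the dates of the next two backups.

Gaps: 28, 31, 30 days — not constant. Every event is on the 17th of the month.
Pattern: the 17th of each month.
Next: June 2007 → Sun Jun 17 2007.
July 2007: Tue Jul 17 2007.

Sun Jun 17 2007, Tue Jul 17 2007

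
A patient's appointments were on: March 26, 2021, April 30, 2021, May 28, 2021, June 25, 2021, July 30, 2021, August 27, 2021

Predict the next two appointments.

These are Fridays with 35, 28, 28, 35, 28-day gaps.
Each is the final Friday of its month — April 30, 2021 is past the 28th, so '4th Friday' doesn't fit.
September 2021 ends with Friday September 24, 2021.
Last Friday of October 2021: October 29, 2021.

September 24, 2021; October 29, 2021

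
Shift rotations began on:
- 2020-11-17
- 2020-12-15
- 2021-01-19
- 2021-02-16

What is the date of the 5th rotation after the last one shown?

These are Tuesdays at 28- or 35-day spacing (28, 35, 28).
The pattern: 3rd Tuesday of the month.
3rd Tuesday of March 2021: 2021-03-16.
April 2021 — 3rd Tuesday is 2021-04-20.
May 2021 — 3rd Tuesday is 2021-05-18.
3rd Tuesday of June 2021: 2021-06-15.
3rd Tuesday of July 2021: 2021-07-20.

2021-07-20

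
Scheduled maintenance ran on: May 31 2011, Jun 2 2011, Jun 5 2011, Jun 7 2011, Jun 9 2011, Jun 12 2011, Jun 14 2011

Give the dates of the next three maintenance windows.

Jun 16 2011, Jun 19 2011, Jun 21 2011

The gap pattern 2, 3, 2, 2, 3, 2 repeats every 3 events.
These are the Tuesdays, Thursdays and Sundays of each week.
Next Thursday: Jun 16 2011.
Next Sunday: Jun 19 2011.
Next Tuesday: Jun 21 2011.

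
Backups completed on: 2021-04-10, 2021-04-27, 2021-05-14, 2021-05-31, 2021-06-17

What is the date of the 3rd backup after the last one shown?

Every event comes 17 days after the last (17, 17, 17, 17).
2021-06-17 + 17 days = 2021-07-04.
2021-07-04 + 17 days = 2021-07-21.
2021-07-21 + 17 days = 2021-08-07.

2021-08-07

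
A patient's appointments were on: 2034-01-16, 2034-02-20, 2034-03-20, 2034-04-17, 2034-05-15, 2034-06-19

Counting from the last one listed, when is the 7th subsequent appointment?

2035-01-15

These are Mondays at 28- or 35-day spacing (35, 28, 28, 28, 35).
The pattern: 3rd Monday of the month.
3rd Monday of July 2034: 2034-07-17.
3rd Monday of August 2034: 2034-08-21.
3rd Monday of September 2034: 2034-09-18.
October 2034 — 3rd Monday is 2034-10-16.
3rd Monday of November 2034: 2034-11-20.
3rd Monday of December 2034: 2034-12-18.
3rd Monday of January 2035: 2035-01-15.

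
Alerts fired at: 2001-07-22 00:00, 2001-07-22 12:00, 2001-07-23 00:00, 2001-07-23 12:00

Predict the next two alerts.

The interval is a steady 12 hours (12, 12, 12).
2001-07-23 12:00 + 12 h = 2001-07-24 00:00.
2001-07-24 00:00 + 12 h = 2001-07-24 12:00.

2001-07-24 00:00, 2001-07-24 12:00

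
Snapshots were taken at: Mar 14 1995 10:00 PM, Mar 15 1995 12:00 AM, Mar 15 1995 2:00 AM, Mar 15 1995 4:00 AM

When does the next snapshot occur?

Mar 15 1995 6:00 AM

Gaps: 2, 2, 2 hours — each event is 2 hours after the previous one.
Mar 15 1995 4:00 AM + 2 h = Mar 15 1995 6:00 AM.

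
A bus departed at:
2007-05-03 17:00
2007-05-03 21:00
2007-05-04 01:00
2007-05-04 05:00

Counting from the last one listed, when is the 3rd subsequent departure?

2007-05-04 17:00

Gaps: 4, 4, 4 hours — each event is 4 hours after the previous one.
2007-05-04 05:00 + 4 h = 2007-05-04 09:00.
2007-05-04 09:00 + 4 h = 2007-05-04 13:00.
2007-05-04 13:00 + 4 h = 2007-05-04 17:00.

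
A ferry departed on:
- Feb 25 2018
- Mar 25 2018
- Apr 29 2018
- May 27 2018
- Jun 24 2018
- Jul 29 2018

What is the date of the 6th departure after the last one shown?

These are Sundays with 28, 35, 28, 28, 35-day gaps.
Each is the final Sunday of its month — Apr 29 2018 is past the 28th, so '4th Sunday' doesn't fit.
August 2018 ends with Sunday Aug 26 2018.
Last Sunday of September 2018: Sep 30 2018.
Last Sunday of October 2018: Oct 28 2018.
Last Sunday of November 2018: Nov 25 2018.
December 2018 ends with Sunday Dec 30 2018.
January 2019 ends with Sunday Jan 27 2019.

Jan 27 2019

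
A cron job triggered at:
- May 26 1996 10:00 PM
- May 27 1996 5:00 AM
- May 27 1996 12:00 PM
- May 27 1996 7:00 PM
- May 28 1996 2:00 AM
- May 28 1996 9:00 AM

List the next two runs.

May 28 1996 4:00 PM, May 28 1996 11:00 PM

The interval is a steady 7 hours (7, 7, 7, 7, 7).
May 28 1996 9:00 AM + 7 h = May 28 1996 4:00 PM.
May 28 1996 4:00 PM + 7 h = May 28 1996 11:00 PM.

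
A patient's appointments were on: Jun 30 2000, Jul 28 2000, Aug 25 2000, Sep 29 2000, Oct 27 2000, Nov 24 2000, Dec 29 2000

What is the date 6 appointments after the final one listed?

These are Fridays with 28, 28, 35, 28, 28, 35-day gaps.
Each is the final Friday of its month — Jun 30 2000 is past the 28th, so '4th Friday' doesn't fit.
Last Friday of January 2001: Jan 26 2001.
February 2001 ends with Friday Feb 23 2001.
March 2001 ends with Friday Mar 30 2001.
Last Friday of April 2001: Apr 27 2001.
Last Friday of May 2001: May 25 2001.
June 2001 ends with Friday Jun 29 2001.

Jun 29 2001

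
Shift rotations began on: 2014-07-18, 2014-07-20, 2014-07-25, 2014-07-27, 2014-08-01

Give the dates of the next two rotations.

Gaps: 2, 5, 2, 5 days — not constant, but cyclic with period 2.
The events fall on every Friday and Sunday.
The following Sunday is 2014-08-03.
Next Friday: 2014-08-08.

2014-08-03, 2014-08-08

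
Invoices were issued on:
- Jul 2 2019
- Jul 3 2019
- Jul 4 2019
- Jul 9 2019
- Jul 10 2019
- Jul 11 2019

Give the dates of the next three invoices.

Jul 16 2019, Jul 17 2019, Jul 18 2019

Every event lands on a Tuesday or Wednesday or Thursday (gaps cycle 1, 1, 5, 1, 1).
So the schedule is: every Tuesday, Wednesday and Thursday.
The following Tuesday is Jul 16 2019.
Next Wednesday: Jul 17 2019.
Next Thursday: Jul 18 2019.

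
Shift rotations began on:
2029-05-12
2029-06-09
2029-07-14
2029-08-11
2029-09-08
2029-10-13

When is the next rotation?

2029-11-10

All dates are Saturdays, 28, 35, 28, 28, 35 days apart.
Specifically, the 2nd Saturday of each month.
November 2029 — 2nd Saturday is 2029-11-10.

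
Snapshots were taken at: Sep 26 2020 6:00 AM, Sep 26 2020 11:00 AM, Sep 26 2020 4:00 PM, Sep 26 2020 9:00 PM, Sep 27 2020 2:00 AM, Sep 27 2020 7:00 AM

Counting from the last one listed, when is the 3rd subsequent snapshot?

The interval is a steady 5 hours (5, 5, 5, 5, 5).
Sep 27 2020 7:00 AM + 5 h = Sep 27 2020 12:00 PM.
Sep 27 2020 12:00 PM + 5 h = Sep 27 2020 5:00 PM.
Sep 27 2020 5:00 PM + 5 h = Sep 27 2020 10:00 PM.

Sep 27 2020 10:00 PM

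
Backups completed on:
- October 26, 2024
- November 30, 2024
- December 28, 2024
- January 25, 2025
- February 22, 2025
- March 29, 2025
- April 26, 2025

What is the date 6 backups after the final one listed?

Every date is a Saturday; gaps 35, 28, 28, 28, 35, 28 days.
Each is the last Saturday of its month (at least one falls on the 29th or later, ruling out '4th Saturday').
Last Saturday of May 2025: May 31, 2025.
June 2025 ends with Saturday June 28, 2025.
July 2025 ends with Saturday July 26, 2025.
August 2025 ends with Saturday August 30, 2025.
Last Saturday of September 2025: September 27, 2025.
Last Saturday of October 2025: October 25, 2025.

October 25, 2025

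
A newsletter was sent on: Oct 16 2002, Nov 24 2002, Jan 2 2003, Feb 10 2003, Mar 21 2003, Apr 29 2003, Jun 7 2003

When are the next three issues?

Jul 16 2003, Aug 24 2003, Oct 2 2003

Gaps between consecutive events: 39, 39, 39, 39, 39, 39 days — a constant 39-day interval.
Jun 7 2003 + 39 days = Jul 16 2003.
Jul 16 2003 + 39 days = Aug 24 2003.
Aug 24 2003 + 39 days = Oct 2 2003.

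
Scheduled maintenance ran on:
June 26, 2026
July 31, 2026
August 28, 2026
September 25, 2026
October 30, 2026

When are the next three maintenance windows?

November 27, 2026; December 25, 2026; January 29, 2027

All Fridays; the gaps (35, 28, 28, 35) vary with month length.
This is the last Friday of each month.
November 2026 ends with Friday November 27, 2026.
December 2026 ends with Friday December 25, 2026.
Last Friday of January 2027: January 29, 2027.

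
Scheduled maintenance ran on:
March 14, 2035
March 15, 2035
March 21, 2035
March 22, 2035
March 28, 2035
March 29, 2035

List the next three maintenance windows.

April 4, 2035; April 5, 2035; April 11, 2035

Every event lands on a Wednesday or Thursday (gaps cycle 1, 6, 1, 6, 1).
So the schedule is: every Wednesday and Thursday.
The following Wednesday is April 4, 2035.
The following Thursday is April 5, 2035.
Next Wednesday: April 11, 2035.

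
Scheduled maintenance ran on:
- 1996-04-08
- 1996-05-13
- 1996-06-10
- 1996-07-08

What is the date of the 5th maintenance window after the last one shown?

1996-12-09

These are Mondays at 28- or 35-day spacing (35, 28, 28).
The pattern: 2nd Monday of the month.
August 1996 — 2nd Monday is 1996-08-12.
September 1996 — 2nd Monday is 1996-09-09.
October 1996 — 2nd Monday is 1996-10-14.
2nd Monday of November 1996: 1996-11-11.
December 1996 — 2nd Monday is 1996-12-09.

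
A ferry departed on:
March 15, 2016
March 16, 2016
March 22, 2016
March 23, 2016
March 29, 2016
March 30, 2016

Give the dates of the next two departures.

April 5, 2016; April 6, 2016

Gaps: 1, 6, 1, 6, 1 days — not constant, but cyclic with period 2.
The events fall on every Tuesday and Wednesday.
The following Tuesday is April 5, 2016.
Next Wednesday: April 6, 2016.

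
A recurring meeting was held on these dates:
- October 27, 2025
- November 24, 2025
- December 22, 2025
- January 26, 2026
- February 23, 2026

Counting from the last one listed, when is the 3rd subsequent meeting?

May 25, 2026

These are Mondays at 28- or 35-day spacing (28, 28, 35, 28).
The pattern: 4th Monday of the month.
March 2026 — 4th Monday is March 23, 2026.
April 2026 — 4th Monday is April 27, 2026.
May 2026 — 4th Monday is May 25, 2026.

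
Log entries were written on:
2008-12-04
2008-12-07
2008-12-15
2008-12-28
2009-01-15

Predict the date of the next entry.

2009-02-07

The spacing grows by 5 each time: 3, 8, 13, 18 days.
Next gap: 23 days. 2009-01-15 + 23 days = 2009-02-07.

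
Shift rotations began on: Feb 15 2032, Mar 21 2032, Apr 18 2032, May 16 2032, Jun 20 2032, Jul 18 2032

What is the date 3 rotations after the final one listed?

Oct 17 2032

These are Sundays at 28- or 35-day spacing (35, 28, 28, 35, 28).
The pattern: 3rd Sunday of the month.
August 2032 — 3rd Sunday is Aug 15 2032.
September 2032 — 3rd Sunday is Sep 19 2032.
3rd Sunday of October 2032: Oct 17 2032.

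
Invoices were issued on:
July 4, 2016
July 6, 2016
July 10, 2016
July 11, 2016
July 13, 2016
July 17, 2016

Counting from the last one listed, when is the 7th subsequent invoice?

August 1, 2016

Gaps: 2, 4, 1, 2, 4 days — not constant, but cyclic with period 3.
The events fall on every Monday, Wednesday and Sunday.
The following Monday is July 18, 2016.
The following Wednesday is July 20, 2016.
The following Sunday is July 24, 2016.
The following Monday is July 25, 2016.
Next Wednesday: July 27, 2016.
The following Sunday is July 31, 2016.
Next Monday: August 1, 2016.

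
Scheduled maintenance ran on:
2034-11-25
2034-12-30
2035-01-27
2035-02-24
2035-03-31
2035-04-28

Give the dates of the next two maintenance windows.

All Saturdays; the gaps (35, 28, 28, 35, 28) vary with month length.
This is the last Saturday of each month.
Last Saturday of May 2035: 2035-05-26.
Last Saturday of June 2035: 2035-06-30.

2035-05-26, 2035-06-30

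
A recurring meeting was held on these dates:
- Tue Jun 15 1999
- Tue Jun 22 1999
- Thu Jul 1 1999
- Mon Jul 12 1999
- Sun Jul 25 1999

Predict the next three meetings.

Gaps: 7, 9, 11, 13 days — each gap is 2 larger than the previous one.
Next gap: 15 days. Sun Jul 25 1999 + 15 days = Mon Aug 9 1999.
Next gap: 17 days. Mon Aug 9 1999 + 17 days = Thu Aug 26 1999.
Next gap: 19 days. Thu Aug 26 1999 + 19 days = Tue Sep 14 1999.

Mon Aug 9 1999, Thu Aug 26 1999, Tue Sep 14 1999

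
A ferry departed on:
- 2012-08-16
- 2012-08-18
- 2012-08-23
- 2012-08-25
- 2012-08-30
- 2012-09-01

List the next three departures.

2012-09-06, 2012-09-08, 2012-09-13

Every event lands on a Thursday or Saturday (gaps cycle 2, 5, 2, 5, 2).
So the schedule is: every Thursday and Saturday.
The following Thursday is 2012-09-06.
The following Saturday is 2012-09-08.
The following Thursday is 2012-09-13.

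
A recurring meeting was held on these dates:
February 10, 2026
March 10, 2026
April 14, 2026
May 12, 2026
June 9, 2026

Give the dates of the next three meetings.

All dates are Tuesdays, 28, 35, 28, 28 days apart.
Specifically, the 2nd Tuesday of each month.
July 2026 — 2nd Tuesday is July 14, 2026.
2nd Tuesday of August 2026: August 11, 2026.
September 2026 — 2nd Tuesday is September 8, 2026.

July 14, 2026; August 11, 2026; September 8, 2026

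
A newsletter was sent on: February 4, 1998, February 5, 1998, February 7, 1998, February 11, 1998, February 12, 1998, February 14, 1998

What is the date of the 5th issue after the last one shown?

The gap pattern 1, 2, 4, 1, 2 repeats every 3 events.
These are the Wednesdays, Thursdays and Saturdays of each week.
Next Wednesday: February 18, 1998.
The following Thursday is February 19, 1998.
Next Saturday: February 21, 1998.
Next Wednesday: February 25, 1998.
The following Thursday is February 26, 1998.

February 26, 1998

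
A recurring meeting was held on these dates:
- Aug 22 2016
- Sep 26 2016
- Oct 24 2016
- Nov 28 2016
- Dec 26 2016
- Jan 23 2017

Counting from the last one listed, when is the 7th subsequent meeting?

Aug 28 2017

These are Mondays at 28- or 35-day spacing (35, 28, 35, 28, 28).
The pattern: 4th Monday of the month.
4th Monday of February 2017: Feb 27 2017.
4th Monday of March 2017: Mar 27 2017.
4th Monday of April 2017: Apr 24 2017.
May 2017 — 4th Monday is May 22 2017.
June 2017 — 4th Monday is Jun 26 2017.
July 2017 — 4th Monday is Jul 24 2017.
4th Monday of August 2017: Aug 28 2017.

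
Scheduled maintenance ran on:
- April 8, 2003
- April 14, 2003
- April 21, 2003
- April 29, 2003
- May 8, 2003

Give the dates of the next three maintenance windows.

May 18, 2003; May 29, 2003; June 10, 2003

Gaps: 6, 7, 8, 9 days — each gap is 1 larger than the previous one.
Next gap: 10 days. May 8, 2003 + 10 days = May 18, 2003.
Next gap: 11 days. May 18, 2003 + 11 days = May 29, 2003.
Next gap: 12 days. May 29, 2003 + 12 days = June 10, 2003.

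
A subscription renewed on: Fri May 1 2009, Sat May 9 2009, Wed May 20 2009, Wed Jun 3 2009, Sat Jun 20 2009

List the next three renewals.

Gaps: 8, 11, 14, 17 days — each gap is 3 larger than the previous one.
Next gap: 20 days. Sat Jun 20 2009 + 20 days = Fri Jul 10 2009.
Next gap: 23 days. Fri Jul 10 2009 + 23 days = Sun Aug 2 2009.
Next gap: 26 days. Sun Aug 2 2009 + 26 days = Fri Aug 28 2009.

Fri Jul 10 2009, Sun Aug 2 2009, Fri Aug 28 2009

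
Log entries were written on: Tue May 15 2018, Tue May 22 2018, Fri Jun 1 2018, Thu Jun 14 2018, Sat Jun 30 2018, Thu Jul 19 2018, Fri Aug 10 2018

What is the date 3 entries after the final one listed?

Fri Nov 2 2018

Gaps: 7, 10, 13, 16, 19, 22 days — each gap is 3 larger than the previous one.
Next gap: 25 days. Fri Aug 10 2018 + 25 days = Tue Sep 4 2018.
Next gap: 28 days. Tue Sep 4 2018 + 28 days = Tue Oct 2 2018.
Next gap: 31 days. Tue Oct 2 2018 + 31 days = Fri Nov 2 2018.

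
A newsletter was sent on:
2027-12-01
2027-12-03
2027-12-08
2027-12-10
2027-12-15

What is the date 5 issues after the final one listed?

The gap pattern 2, 5, 2, 5 repeats every 2 events.
These are the Wednesdays and Fridays of each week.
Next Friday: 2027-12-17.
Next Wednesday: 2027-12-22.
Next Friday: 2027-12-24.
Next Wednesday: 2027-12-29.
Next Friday: 2027-12-31.

2027-12-31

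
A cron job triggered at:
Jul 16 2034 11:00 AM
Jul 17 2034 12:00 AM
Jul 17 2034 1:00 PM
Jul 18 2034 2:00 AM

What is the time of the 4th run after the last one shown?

Jul 20 2034 6:00 AM

Gaps: 13, 13, 13 hours — each event is 13 hours after the previous one.
Jul 18 2034 2:00 AM + 13 h = Jul 18 2034 3:00 PM.
Jul 18 2034 3:00 PM + 13 h = Jul 19 2034 4:00 AM.
Jul 19 2034 4:00 AM + 13 h = Jul 19 2034 5:00 PM.
Jul 19 2034 5:00 PM + 13 h = Jul 20 2034 6:00 AM.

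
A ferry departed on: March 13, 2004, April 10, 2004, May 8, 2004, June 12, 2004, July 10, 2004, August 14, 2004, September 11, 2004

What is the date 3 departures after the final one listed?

December 11, 2004

Gaps: 28, 28, 35, 28, 35, 28 days — a mix of 28 and 35. Every date is a Saturday.
Each is the 2nd Saturday of its month.
2nd Saturday of October 2004: October 9, 2004.
November 2004 — 2nd Saturday is November 13, 2004.
2nd Saturday of December 2004: December 11, 2004.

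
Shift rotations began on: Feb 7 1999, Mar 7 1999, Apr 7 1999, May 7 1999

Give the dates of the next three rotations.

Gaps: 28, 31, 30 days — not constant. Every event is on the 7th of the month.
Pattern: the 7th of each month.
June 1999: Jun 7 1999.
July 1999: Jul 7 1999.
Next: August 1999 → Aug 7 1999.

Jun 7 1999, Jul 7 1999, Aug 7 1999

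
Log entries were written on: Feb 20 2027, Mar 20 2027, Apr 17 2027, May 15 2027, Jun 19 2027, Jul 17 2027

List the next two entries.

Aug 21 2027, Sep 18 2027

Gaps: 28, 28, 28, 35, 28 days — a mix of 28 and 35. Every date is a Saturday.
Each is the 3rd Saturday of its month.
August 2027 — 3rd Saturday is Aug 21 2027.
3rd Saturday of September 2027: Sep 18 2027.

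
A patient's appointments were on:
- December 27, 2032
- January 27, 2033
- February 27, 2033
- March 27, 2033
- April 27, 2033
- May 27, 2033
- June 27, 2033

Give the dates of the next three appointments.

July 27, 2033; August 27, 2033; September 27, 2033

The day-of-month is always 27 (31, 31, 28, 31, 30, 31 days between events).
So this recurs on the 27th of each month.
July 2033: July 27, 2033.
Next: August 2033 → August 27, 2033.
September 2033: September 27, 2033.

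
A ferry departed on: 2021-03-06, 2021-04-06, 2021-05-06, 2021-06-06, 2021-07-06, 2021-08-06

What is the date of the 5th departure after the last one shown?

The day-of-month is always 6 (31, 30, 31, 30, 31 days between events).
So this recurs on the 6th of each month.
Next: September 2021 → 2021-09-06.
Next: October 2021 → 2021-10-06.
November 2021: 2021-11-06.
Next: December 2021 → 2021-12-06.
Next: January 2022 → 2022-01-06.

2022-01-06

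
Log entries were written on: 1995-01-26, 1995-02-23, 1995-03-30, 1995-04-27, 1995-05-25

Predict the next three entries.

1995-06-29, 1995-07-27, 1995-08-31

These are Thursdays with 28, 35, 28, 28-day gaps.
Each is the final Thursday of its month — 1995-03-30 is past the 28th, so '4th Thursday' doesn't fit.
Last Thursday of June 1995: 1995-06-29.
July 1995 ends with Thursday 1995-07-27.
Last Thursday of August 1995: 1995-08-31.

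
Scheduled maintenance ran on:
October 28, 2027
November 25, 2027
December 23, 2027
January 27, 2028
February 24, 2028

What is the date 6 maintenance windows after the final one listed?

August 24, 2028

These are Thursdays at 28- or 35-day spacing (28, 28, 35, 28).
The pattern: 4th Thursday of the month.
March 2028 — 4th Thursday is March 23, 2028.
April 2028 — 4th Thursday is April 27, 2028.
May 2028 — 4th Thursday is May 25, 2028.
June 2028 — 4th Thursday is June 22, 2028.
4th Thursday of July 2028: July 27, 2028.
4th Thursday of August 2028: August 24, 2028.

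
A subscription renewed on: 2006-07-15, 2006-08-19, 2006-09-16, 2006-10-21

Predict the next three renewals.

These are Saturdays at 28- or 35-day spacing (35, 28, 35).
The pattern: 3rd Saturday of the month.
3rd Saturday of November 2006: 2006-11-18.
December 2006 — 3rd Saturday is 2006-12-16.
3rd Saturday of January 2007: 2007-01-20.

2006-11-18, 2006-12-16, 2007-01-20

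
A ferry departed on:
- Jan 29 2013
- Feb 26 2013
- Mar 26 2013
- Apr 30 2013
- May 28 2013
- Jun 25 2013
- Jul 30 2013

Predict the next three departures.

Aug 27 2013, Sep 24 2013, Oct 29 2013

Every date is a Tuesday; gaps 28, 28, 35, 28, 28, 35 days.
Each is the last Tuesday of its month (at least one falls on the 29th or later, ruling out '4th Tuesday').
August 2013 ends with Tuesday Aug 27 2013.
Last Tuesday of September 2013: Sep 24 2013.
Last Tuesday of October 2013: Oct 29 2013.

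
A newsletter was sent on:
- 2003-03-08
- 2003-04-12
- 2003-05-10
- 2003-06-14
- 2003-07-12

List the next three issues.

All dates are Saturdays, 35, 28, 35, 28 days apart.
Specifically, the 2nd Saturday of each month.
August 2003 — 2nd Saturday is 2003-08-09.
2nd Saturday of September 2003: 2003-09-13.
October 2003 — 2nd Saturday is 2003-10-11.

2003-08-09, 2003-09-13, 2003-10-11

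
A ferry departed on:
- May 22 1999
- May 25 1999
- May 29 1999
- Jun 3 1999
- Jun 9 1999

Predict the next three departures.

Intervals are 3, 4, 5, 6 days — an arithmetic progression with common difference 1.
Next gap: 7 days. Jun 9 1999 + 7 days = Jun 16 1999.
Next gap: 8 days. Jun 16 1999 + 8 days = Jun 24 1999.
Next gap: 9 days. Jun 24 1999 + 9 days = Jul 3 1999.

Jun 16 1999, Jun 24 1999, Jul 3 1999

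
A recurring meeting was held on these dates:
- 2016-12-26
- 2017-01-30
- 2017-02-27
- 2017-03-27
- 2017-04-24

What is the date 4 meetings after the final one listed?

These are Mondays with 35, 28, 28, 28-day gaps.
Each is the final Monday of its month — 2017-01-30 is past the 28th, so '4th Monday' doesn't fit.
May 2017 ends with Monday 2017-05-29.
June 2017 ends with Monday 2017-06-26.
July 2017 ends with Monday 2017-07-31.
Last Monday of August 2017: 2017-08-28.

2017-08-28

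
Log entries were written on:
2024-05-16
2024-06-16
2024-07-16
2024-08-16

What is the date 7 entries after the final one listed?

2025-03-16

The day-of-month is always 16 (31, 30, 31 days between events).
So this recurs on the 16th of each month.
September 2024: 2024-09-16.
October 2024: 2024-10-16.
Next: November 2024 → 2024-11-16.
December 2024: 2024-12-16.
Next: January 2025 → 2025-01-16.
Next: February 2025 → 2025-02-16.
Next: March 2025 → 2025-03-16.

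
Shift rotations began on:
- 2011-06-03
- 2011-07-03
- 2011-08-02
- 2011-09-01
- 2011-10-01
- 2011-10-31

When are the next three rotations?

2011-11-30, 2011-12-30, 2012-01-29

The spacing is 30, 30, 30, 30, 30 days — always 30 days.
2011-10-31 + 30 days = 2011-11-30.
2011-11-30 + 30 days = 2011-12-30.
2011-12-30 + 30 days = 2012-01-29.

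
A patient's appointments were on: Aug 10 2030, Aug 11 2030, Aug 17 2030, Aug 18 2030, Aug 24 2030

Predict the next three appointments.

Aug 25 2030, Aug 31 2030, Sep 1 2030

Every event lands on a Saturday or Sunday (gaps cycle 1, 6, 1, 6).
So the schedule is: every Saturday and Sunday.
The following Sunday is Aug 25 2030.
The following Saturday is Aug 31 2030.
The following Sunday is Sep 1 2030.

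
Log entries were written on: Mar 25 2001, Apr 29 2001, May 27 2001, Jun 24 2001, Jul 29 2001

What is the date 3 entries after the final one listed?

These are Sundays with 35, 28, 28, 35-day gaps.
Each is the final Sunday of its month — Apr 29 2001 is past the 28th, so '4th Sunday' doesn't fit.
Last Sunday of August 2001: Aug 26 2001.
September 2001 ends with Sunday Sep 30 2001.
Last Sunday of October 2001: Oct 28 2001.

Oct 28 2001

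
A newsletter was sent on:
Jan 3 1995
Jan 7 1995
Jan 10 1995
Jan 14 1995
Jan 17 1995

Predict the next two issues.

Gaps: 4, 3, 4, 3 days — not constant, but cyclic with period 2.
The events fall on every Tuesday and Saturday.
The following Saturday is Jan 21 1995.
Next Tuesday: Jan 24 1995.

Jan 21 1995, Jan 24 1995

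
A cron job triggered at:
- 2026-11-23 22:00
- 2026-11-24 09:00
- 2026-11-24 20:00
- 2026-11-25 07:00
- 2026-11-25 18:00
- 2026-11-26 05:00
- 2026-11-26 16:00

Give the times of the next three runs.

Spacing: 11, 11, 11, 11, 11, 11 h — constant 11 h.
2026-11-26 16:00 + 11 h = 2026-11-27 03:00.
2026-11-27 03:00 + 11 h = 2026-11-27 14:00.
2026-11-27 14:00 + 11 h = 2026-11-28 01:00.

2026-11-27 03:00, 2026-11-27 14:00, 2026-11-28 01:00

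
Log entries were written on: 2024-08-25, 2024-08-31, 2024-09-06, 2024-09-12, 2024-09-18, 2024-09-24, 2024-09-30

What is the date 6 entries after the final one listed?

Every event comes 6 days after the last (6, 6, 6, 6, 6, 6).
2024-09-30 + 6 days = 2024-10-06.
2024-10-06 + 6 days = 2024-10-12.
2024-10-12 + 6 days = 2024-10-18.
2024-10-18 + 6 days = 2024-10-24.
2024-10-24 + 6 days = 2024-10-30.
2024-10-30 + 6 days = 2024-11-05.

2024-11-05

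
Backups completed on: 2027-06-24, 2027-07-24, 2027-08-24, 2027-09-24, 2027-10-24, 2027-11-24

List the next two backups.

Gaps: 30, 31, 31, 30, 31 days — not constant. Every event is on the 24th of the month.
Pattern: the 24th of each month.
December 2027: 2027-12-24.
January 2028: 2028-01-24.

2027-12-24, 2028-01-24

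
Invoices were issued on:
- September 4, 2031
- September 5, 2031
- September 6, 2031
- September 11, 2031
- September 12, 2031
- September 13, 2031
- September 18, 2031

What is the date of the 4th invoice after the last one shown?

September 26, 2031

Every event lands on a Thursday or Friday or Saturday (gaps cycle 1, 1, 5, 1, 1, 5).
So the schedule is: every Thursday, Friday and Saturday.
The following Friday is September 19, 2031.
Next Saturday: September 20, 2031.
The following Thursday is September 25, 2031.
The following Friday is September 26, 2031.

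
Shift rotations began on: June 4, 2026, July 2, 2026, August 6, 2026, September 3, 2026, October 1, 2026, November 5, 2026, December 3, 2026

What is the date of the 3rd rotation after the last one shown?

March 4, 2027

All dates are Thursdays, 28, 35, 28, 28, 35, 28 days apart.
Specifically, the 1st Thursday of each month.
January 2027 — 1st Thursday is January 7, 2027.
February 2027 — 1st Thursday is February 4, 2027.
1st Thursday of March 2027: March 4, 2027.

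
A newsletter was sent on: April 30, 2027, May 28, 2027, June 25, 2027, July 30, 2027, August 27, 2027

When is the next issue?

September 24, 2027

These are Fridays with 28, 28, 35, 28-day gaps.
Each is the final Friday of its month — April 30, 2027 is past the 28th, so '4th Friday' doesn't fit.
Last Friday of September 2027: September 24, 2027.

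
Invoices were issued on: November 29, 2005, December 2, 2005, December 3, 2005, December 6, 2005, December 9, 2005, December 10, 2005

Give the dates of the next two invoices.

The gap pattern 3, 1, 3, 3, 1 repeats every 3 events.
These are the Tuesdays, Fridays and Saturdays of each week.
The following Tuesday is December 13, 2005.
Next Friday: December 16, 2005.

December 13, 2005; December 16, 2005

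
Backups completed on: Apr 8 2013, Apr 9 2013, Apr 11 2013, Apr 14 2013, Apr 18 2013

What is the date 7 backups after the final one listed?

Jun 13 2013

Gaps: 1, 2, 3, 4 days — each gap is 1 larger than the previous one.
Next gap: 5 days. Apr 18 2013 + 5 days = Apr 23 2013.
Next gap: 6 days. Apr 23 2013 + 6 days = Apr 29 2013.
Next gap: 7 days. Apr 29 2013 + 7 days = May 6 2013.
Next gap: 8 days. May 6 2013 + 8 days = May 14 2013.
Next gap: 9 days. May 14 2013 + 9 days = May 23 2013.
Next gap: 10 days. May 23 2013 + 10 days = Jun 2 2013.
Next gap: 11 days. Jun 2 2013 + 11 days = Jun 13 2013.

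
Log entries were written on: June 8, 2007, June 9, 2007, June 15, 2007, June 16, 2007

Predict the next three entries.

June 22, 2007; June 23, 2007; June 29, 2007

Every event lands on a Friday or Saturday (gaps cycle 1, 6, 1).
So the schedule is: every Friday and Saturday.
The following Friday is June 22, 2007.
Next Saturday: June 23, 2007.
The following Friday is June 29, 2007.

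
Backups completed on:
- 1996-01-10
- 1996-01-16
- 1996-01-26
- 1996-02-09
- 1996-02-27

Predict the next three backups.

Gaps: 6, 10, 14, 18 days — each gap is 4 larger than the previous one.
Next gap: 22 days. 1996-02-27 + 22 days = 1996-03-20.
Next gap: 26 days. 1996-03-20 + 26 days = 1996-04-15.
Next gap: 30 days. 1996-04-15 + 30 days = 1996-05-15.

1996-03-20, 1996-04-15, 1996-05-15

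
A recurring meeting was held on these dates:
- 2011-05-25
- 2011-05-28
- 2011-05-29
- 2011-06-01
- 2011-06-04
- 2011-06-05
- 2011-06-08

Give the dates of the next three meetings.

2011-06-11, 2011-06-12, 2011-06-15

Gaps: 3, 1, 3, 3, 1, 3 days — not constant, but cyclic with period 3.
The events fall on every Wednesday, Saturday and Sunday.
Next Saturday: 2011-06-11.
Next Sunday: 2011-06-12.
The following Wednesday is 2011-06-15.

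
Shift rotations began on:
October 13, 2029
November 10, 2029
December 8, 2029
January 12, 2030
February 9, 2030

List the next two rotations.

All dates are Saturdays, 28, 28, 35, 28 days apart.
Specifically, the 2nd Saturday of each month.
2nd Saturday of March 2030: March 9, 2030.
2nd Saturday of April 2030: April 13, 2030.

March 9, 2030; April 13, 2030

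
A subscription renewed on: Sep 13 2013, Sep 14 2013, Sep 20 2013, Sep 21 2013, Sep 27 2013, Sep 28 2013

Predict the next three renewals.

Oct 4 2013, Oct 5 2013, Oct 11 2013

The gap pattern 1, 6, 1, 6, 1 repeats every 2 events.
These are the Fridays and Saturdays of each week.
The following Friday is Oct 4 2013.
The following Saturday is Oct 5 2013.
The following Friday is Oct 11 2013.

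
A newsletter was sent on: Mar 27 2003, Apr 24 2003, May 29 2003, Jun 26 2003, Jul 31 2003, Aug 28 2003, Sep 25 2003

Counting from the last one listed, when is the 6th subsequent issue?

These are Thursdays with 28, 35, 28, 35, 28, 28-day gaps.
Each is the final Thursday of its month — May 29 2003 is past the 28th, so '4th Thursday' doesn't fit.
October 2003 ends with Thursday Oct 30 2003.
Last Thursday of November 2003: Nov 27 2003.
Last Thursday of December 2003: Dec 25 2003.
January 2004 ends with Thursday Jan 29 2004.
Last Thursday of February 2004: Feb 26 2004.
Last Thursday of March 2004: Mar 25 2004.

Mar 25 2004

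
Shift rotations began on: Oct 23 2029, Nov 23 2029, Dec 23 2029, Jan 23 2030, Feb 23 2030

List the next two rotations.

Mar 23 2030, Apr 23 2030

Gaps: 31, 30, 31, 31 days — not constant. Every event is on the 23rd of the month.
Pattern: the 23rd of each month.
Next: March 2030 → Mar 23 2030.
Next: April 2030 → Apr 23 2030.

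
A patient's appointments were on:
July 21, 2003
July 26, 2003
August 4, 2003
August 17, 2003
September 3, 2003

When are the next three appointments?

September 24, 2003; October 19, 2003; November 17, 2003

The spacing grows by 4 each time: 5, 9, 13, 17 days.
Next gap: 21 days. September 3, 2003 + 21 days = September 24, 2003.
Next gap: 25 days. September 24, 2003 + 25 days = October 19, 2003.
Next gap: 29 days. October 19, 2003 + 29 days = November 17, 2003.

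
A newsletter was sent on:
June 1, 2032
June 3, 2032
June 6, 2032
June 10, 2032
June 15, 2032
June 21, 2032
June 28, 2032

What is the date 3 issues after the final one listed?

Gaps: 2, 3, 4, 5, 6, 7 days — each gap is 1 larger than the previous one.
Next gap: 8 days. June 28, 2032 + 8 days = July 6, 2032.
Next gap: 9 days. July 6, 2032 + 9 days = July 15, 2032.
Next gap: 10 days. July 15, 2032 + 10 days = July 25, 2032.

July 25, 2032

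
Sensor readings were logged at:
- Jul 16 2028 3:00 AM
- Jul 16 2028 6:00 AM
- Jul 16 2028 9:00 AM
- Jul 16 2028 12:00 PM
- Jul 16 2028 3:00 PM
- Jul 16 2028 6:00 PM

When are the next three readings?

Spacing: 3, 3, 3, 3, 3 h — constant 3 h.
Jul 16 2028 6:00 PM + 3 h = Jul 16 2028 9:00 PM.
Jul 16 2028 9:00 PM + 3 h = Jul 17 2028 12:00 AM.
Jul 17 2028 12:00 AM + 3 h = Jul 17 2028 3:00 AM.

Jul 16 2028 9:00 PM, Jul 17 2028 12:00 AM, Jul 17 2028 3:00 AM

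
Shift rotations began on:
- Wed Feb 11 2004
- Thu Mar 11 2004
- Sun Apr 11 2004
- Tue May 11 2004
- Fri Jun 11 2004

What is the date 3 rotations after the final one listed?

Gaps: 29, 31, 30, 31 days — not constant. Every event is on the 11th of the month.
Pattern: the 11th of each month.
July 2004: Sun Jul 11 2004.
August 2004: Wed Aug 11 2004.
September 2004: Sat Sep 11 2004.

Sat Sep 11 2004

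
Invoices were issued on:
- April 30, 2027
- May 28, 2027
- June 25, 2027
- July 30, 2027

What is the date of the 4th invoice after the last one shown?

These are Fridays with 28, 28, 35-day gaps.
Each is the final Friday of its month — April 30, 2027 is past the 28th, so '4th Friday' doesn't fit.
Last Friday of August 2027: August 27, 2027.
September 2027 ends with Friday September 24, 2027.
Last Friday of October 2027: October 29, 2027.
November 2027 ends with Friday November 26, 2027.

November 26, 2027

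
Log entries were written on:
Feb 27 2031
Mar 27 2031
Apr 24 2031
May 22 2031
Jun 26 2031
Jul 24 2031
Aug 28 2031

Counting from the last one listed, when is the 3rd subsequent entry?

Nov 27 2031

Gaps: 28, 28, 28, 35, 28, 35 days — a mix of 28 and 35. Every date is a Thursday.
Each is the 4th Thursday of its month.
September 2031 — 4th Thursday is Sep 25 2031.
October 2031 — 4th Thursday is Oct 23 2031.
November 2031 — 4th Thursday is Nov 27 2031.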